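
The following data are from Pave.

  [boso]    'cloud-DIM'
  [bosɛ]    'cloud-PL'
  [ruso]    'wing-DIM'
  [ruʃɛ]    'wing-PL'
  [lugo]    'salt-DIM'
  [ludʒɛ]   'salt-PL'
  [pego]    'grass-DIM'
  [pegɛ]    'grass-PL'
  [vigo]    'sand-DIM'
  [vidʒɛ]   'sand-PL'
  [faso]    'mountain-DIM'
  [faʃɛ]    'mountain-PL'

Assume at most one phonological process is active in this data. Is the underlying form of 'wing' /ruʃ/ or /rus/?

'wing' shows [s] ~ [ʃ] at the end of the stem ([ruso] vs [ruʃɛ]).
But 'cloud' keeps [s] in both environments ([boso], [bosɛ]), so there is no rule changing /s/ to [ʃ] before the PL suffix.
The underlying segment must be /ʃ/; palato-alveolar /dʒ/ and /ʃ/ become [g] and [s] when no front vowel follows, yielding [s] there.

/ruʃ/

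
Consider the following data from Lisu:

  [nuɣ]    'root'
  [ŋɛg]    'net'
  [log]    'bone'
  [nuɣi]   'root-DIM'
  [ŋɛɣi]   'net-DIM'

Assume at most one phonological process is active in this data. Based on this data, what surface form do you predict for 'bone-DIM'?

[loɣi]

The root 'net' surfaces as [ŋɛɣi] and [ŋɛg], with a stem-final [ɣ] ~ [g] alternation.
The stem 'root' ([nuɣi], [nuɣ]) shows [ɣ] unchanged in both environments, so [ɣ] cannot be basic with [g] derived in isolation.
The underlying segment must be /g/; voiced stops become fricatives between vowels, yielding [ɣ] there.
From [log] the stem 'bone' is /log/; between vowels this yields [loɣi].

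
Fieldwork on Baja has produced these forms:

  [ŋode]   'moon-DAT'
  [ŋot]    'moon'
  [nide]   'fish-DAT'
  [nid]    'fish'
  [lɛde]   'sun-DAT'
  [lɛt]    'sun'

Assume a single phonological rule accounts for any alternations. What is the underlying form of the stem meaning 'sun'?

'sun' shows [d] ~ [t] at the end of the stem ([lɛde] vs [lɛt]).
Compare 'fish', with invariant [d] in [nide] and [nid]: an analysis with underlying /d/ and a rule producing [t] in isolation would wrongly predict alternation here too.
Therefore /t/ is basic and [d] is derived by intervocalic voicing (voiceless stops become voiced between vowels).

/lɛt/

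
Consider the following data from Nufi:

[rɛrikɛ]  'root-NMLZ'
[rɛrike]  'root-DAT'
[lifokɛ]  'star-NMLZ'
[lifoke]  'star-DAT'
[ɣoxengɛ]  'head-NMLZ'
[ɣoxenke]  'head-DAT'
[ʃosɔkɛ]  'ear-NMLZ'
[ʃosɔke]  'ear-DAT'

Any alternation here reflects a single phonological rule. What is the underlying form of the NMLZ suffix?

/-gɛ/

The NMLZ suffix surfaces as [-gɛ] and [-kɛ], depending on the final segment of the stem.
By contrast the DAT suffix keeps its initial [k] throughout — that segment must be underlying.
The NMLZ suffix is therefore /-gɛ/ underlyingly, with post-vocalic devoicing: voiced stops become voiceless after a vowel.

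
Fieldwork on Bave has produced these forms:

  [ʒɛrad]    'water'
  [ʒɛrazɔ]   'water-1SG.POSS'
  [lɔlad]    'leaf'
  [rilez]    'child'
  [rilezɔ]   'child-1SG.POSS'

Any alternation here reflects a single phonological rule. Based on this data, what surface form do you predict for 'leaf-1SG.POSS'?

[lɔlazɔ]

'water' shows [d] ~ [z] at the end of the stem ([ʒɛrad] vs [ʒɛrazɔ]).
The stem 'child' ([rilez], [rilezɔ]) shows [z] unchanged in both environments, so [z] cannot be basic with [d] derived in isolation.
So /d/ is underlying, and a rule of intervocalic spirantization — voiced stops become fricatives between vowels — gives [z].
From [lɔlad] the stem 'leaf' is /lɔlad/; between vowels this yields [lɔlazɔ].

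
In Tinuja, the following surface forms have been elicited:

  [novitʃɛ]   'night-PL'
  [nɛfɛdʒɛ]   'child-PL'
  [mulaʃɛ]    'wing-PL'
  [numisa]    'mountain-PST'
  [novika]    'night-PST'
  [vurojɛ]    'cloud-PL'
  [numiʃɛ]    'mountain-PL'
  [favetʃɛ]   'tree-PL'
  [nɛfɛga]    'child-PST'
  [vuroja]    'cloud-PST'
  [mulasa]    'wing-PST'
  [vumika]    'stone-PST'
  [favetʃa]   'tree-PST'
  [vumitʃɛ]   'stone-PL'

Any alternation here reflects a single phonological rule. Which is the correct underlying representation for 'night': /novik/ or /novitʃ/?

/novik/

The stem for 'night' ends in [k] in [novika] but [tʃ] in [novitʃɛ].
But 'tree' keeps [tʃ] in both environments ([favetʃa], [favetʃɛ]), so there is no rule changing /tʃ/ to [k] before the PST suffix.
The alternation reflects palatalization before a front vowel: /k/, /g/ and /s/ become palato-alveolar [tʃ], [dʒ] and [ʃ] before a front vowel. /k/ is underlying.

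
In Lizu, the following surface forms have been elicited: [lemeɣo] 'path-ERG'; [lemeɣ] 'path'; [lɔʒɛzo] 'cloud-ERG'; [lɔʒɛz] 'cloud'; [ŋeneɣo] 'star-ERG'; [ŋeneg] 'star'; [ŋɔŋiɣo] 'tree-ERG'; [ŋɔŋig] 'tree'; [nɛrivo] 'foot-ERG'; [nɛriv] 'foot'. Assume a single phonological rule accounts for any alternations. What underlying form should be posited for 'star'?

/ŋeneg/

'star' shows [ɣ] ~ [g] at the end of the stem ([ŋeneɣo] vs [ŋeneg]).
Compare 'path', with invariant [ɣ] in [lemeɣo] and [lemeɣ]: an analysis with underlying /ɣ/ and a rule producing [g] in isolation would wrongly predict alternation here too.
So /g/ is underlying, and a rule of intervocalic spirantization — voiced stops become fricatives between vowels — gives [ɣ].
Hence 'star' is /ŋeneg/ underlyingly.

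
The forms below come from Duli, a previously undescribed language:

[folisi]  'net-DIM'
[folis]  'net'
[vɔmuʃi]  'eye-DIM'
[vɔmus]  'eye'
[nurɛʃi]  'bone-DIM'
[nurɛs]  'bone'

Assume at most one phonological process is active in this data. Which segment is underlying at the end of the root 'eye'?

The stem for 'eye' ends in [ʃ] in [vɔmuʃi] but [s] in [vɔmus].
But 'net' keeps [s] in both environments ([folisi], [folis]), so there is no rule changing /s/ to [ʃ] before the DIM suffix.
So /ʃ/ is underlying, and a rule of depalatalization — palato-alveolar /ʃ/ becomes [s] when no front vowel follows — gives [s].

/ʃ/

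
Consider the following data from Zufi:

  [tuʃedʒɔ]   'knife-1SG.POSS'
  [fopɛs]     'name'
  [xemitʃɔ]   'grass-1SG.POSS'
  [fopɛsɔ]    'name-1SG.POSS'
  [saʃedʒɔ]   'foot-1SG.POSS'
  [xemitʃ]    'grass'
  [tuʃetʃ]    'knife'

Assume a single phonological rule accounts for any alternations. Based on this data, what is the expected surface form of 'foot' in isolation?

[saʃetʃ]

'knife' shows [tʃ] ~ [dʒ] at the end of the stem ([tuʃetʃ] vs [tuʃedʒɔ]).
If /tʃ/ were underlying and a rule turned it into [dʒ] before the 1SG.POSS suffix, 'grass' would also alternate; but it has [tʃ] in both [xemitʃ] and [xemitʃɔ].
Therefore /dʒ/ is basic and [tʃ] is derived by word-final obstruent devoicing (voiced obstruents become voiceless word-finally).
From [saʃedʒɔ] the stem 'foot' is /saʃedʒ/; word-finally this yields [saʃetʃ].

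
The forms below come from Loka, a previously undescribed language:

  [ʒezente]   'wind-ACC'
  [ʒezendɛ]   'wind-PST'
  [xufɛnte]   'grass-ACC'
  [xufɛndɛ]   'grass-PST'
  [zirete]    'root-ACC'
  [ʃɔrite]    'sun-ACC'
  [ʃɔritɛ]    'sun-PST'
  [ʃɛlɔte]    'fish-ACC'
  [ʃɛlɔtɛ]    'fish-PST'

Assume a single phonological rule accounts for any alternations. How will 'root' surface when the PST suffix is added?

The PST suffix surfaces as [-dɛ] and [-tɛ], depending on the final segment of the stem.
By contrast the ACC suffix keeps its initial [t] throughout — that segment must be underlying.
The PST suffix is therefore /-dɛ/ underlyingly, with post-vocalic devoicing: voiced stops become voiceless after a vowel.
After 'root', which ends in a vowel, the suffix surfaces as [-tɛ], giving [ziretɛ].

[ziretɛ]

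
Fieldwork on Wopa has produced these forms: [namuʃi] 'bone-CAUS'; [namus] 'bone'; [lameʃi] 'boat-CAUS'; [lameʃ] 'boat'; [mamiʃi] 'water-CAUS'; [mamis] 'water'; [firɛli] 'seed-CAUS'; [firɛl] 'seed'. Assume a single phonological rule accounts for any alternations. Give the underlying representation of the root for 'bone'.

/namus/

'bone' shows [ʃ] ~ [s] at the end of the stem ([namuʃi] vs [namus]).
Compare 'boat', with invariant [ʃ] in [lameʃi] and [lameʃ]: an analysis with underlying /ʃ/ and a rule producing [s] in isolation would wrongly predict alternation here too.
Therefore /s/ is basic and [ʃ] is derived by palatalization before a front vowel (/s/ becomes palato-alveolar [ʃ] before a front vowel).
The underlying form of 'bone' is therefore /namus/.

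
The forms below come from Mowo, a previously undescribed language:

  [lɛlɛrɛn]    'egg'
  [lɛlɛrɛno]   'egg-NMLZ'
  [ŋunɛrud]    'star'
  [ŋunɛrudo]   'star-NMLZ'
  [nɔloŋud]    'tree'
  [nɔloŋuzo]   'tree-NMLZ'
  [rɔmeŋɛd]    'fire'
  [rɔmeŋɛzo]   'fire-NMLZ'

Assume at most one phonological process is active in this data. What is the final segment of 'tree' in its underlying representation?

/z/

'tree' shows [d] ~ [z] at the end of the stem ([nɔloŋud] vs [nɔloŋuzo]).
The stem 'star' ([ŋunɛrud], [ŋunɛrudo]) shows [d] unchanged in both environments, so [d] cannot be basic with [z] derived before the NMLZ suffix.
The underlying segment must be /z/; voiced fricatives become stops word-finally, yielding [d] there.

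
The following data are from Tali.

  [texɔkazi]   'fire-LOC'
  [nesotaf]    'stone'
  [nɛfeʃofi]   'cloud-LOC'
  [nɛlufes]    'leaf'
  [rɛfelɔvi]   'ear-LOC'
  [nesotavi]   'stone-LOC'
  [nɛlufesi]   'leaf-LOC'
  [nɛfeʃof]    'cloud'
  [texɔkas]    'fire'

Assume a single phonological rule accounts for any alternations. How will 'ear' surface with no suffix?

The stem for 'stone' ends in [v] in [nesotavi] but [f] in [nesotaf].
Compare 'cloud', with invariant [f] in [nɛfeʃofi] and [nɛfeʃof]: an analysis with underlying /f/ and a rule producing [v] before the LOC suffix would wrongly predict alternation here too.
The alternation reflects word-final obstruent devoicing: voiced obstruents become voiceless word-finally. /v/ is underlying.
From [rɛfelɔvi] the stem 'ear' is /rɛfelɔv/; word-finally this yields [rɛfelɔf].

[rɛfelɔf]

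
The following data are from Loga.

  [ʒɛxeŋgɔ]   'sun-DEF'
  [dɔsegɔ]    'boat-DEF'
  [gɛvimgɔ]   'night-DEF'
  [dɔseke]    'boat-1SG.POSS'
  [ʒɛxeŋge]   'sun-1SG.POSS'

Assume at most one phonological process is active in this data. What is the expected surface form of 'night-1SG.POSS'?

The 1SG.POSS suffix surfaces as [-ge] and [-ke], depending on the final segment of the stem.
By contrast the DEF suffix keeps its initial [g] throughout — that segment must be underlying.
The 1SG.POSS suffix is therefore /-ke/ underlyingly, with post-nasal voicing: voiceless stops become voiced after a nasal.
After 'night', which ends in a nasal, the suffix surfaces as [-ge], giving [gɛvimge].

[gɛvimge]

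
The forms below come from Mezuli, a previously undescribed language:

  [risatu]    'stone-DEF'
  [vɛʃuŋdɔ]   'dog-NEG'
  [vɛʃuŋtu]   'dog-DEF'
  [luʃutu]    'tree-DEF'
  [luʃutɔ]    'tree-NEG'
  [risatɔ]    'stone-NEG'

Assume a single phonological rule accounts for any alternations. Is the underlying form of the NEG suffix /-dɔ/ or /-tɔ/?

/-dɔ/

The NEG morpheme has two allomorphs, [-dɔ] and [-tɔ].
The DEF suffix, which begins with [t], is invariant after every stem; so [t] is not altered by any rule here.
So the underlying form is /-dɔ/, and voiced stops become voiceless after a vowel.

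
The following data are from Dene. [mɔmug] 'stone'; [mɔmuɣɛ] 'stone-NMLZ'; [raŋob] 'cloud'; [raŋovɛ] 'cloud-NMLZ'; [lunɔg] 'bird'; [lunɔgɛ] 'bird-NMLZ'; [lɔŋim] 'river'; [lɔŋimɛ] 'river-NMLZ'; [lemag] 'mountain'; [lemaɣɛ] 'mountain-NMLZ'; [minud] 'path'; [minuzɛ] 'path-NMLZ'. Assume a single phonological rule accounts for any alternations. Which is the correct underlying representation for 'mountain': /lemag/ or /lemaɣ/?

/lemaɣ/

The root 'mountain' surfaces as [lemag] and [lemaɣɛ], with a stem-final [g] ~ [ɣ] alternation.
But 'bird' keeps [g] in both environments ([lunɔg], [lunɔgɛ]), so there is no rule changing /g/ to [ɣ] before the NMLZ suffix.
Therefore /ɣ/ is basic and [g] is derived by word-final hardening (voiced fricatives become stops word-finally).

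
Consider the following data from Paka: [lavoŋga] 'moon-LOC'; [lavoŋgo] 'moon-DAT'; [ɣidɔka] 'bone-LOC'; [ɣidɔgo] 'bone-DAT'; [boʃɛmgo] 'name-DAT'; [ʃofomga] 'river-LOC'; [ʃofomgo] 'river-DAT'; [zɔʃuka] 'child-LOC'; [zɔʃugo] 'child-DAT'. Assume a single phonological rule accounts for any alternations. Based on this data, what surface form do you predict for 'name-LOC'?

[boʃɛmga]

The LOC suffix surfaces as [-ga] and [-ka], depending on the final segment of the stem.
The DAT suffix, which begins with [g], is invariant after every stem; so [g] is not altered by any rule here.
So the underlying form is /-ka/, and voiceless stops become voiced after a nasal.
After 'name', which ends in a nasal, the suffix surfaces as [-ga], giving [boʃɛmga].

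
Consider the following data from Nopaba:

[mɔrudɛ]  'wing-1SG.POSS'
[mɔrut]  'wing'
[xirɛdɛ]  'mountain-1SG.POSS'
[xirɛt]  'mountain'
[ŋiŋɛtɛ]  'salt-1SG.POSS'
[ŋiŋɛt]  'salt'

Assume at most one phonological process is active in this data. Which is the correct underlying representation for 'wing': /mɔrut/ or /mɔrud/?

'wing' shows [d] ~ [t] at the end of the stem ([mɔrudɛ] vs [mɔrut]).
But 'salt' keeps [t] in both environments ([ŋiŋɛtɛ], [ŋiŋɛt]), so there is no rule changing /t/ to [d] before the 1SG.POSS suffix.
Therefore /d/ is basic and [t] is derived by word-final obstruent devoicing (voiced obstruents become voiceless word-finally).

/mɔrud/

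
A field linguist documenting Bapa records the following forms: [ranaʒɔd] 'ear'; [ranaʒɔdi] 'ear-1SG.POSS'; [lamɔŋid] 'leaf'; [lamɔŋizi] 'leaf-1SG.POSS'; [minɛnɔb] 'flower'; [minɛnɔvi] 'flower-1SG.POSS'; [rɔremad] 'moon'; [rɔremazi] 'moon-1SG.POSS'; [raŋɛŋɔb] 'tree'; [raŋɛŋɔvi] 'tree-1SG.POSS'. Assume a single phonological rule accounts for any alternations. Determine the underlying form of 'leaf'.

The root 'leaf' surfaces as [lamɔŋid] and [lamɔŋizi], with a stem-final [d] ~ [z] alternation.
Compare 'ear', with invariant [d] in [ranaʒɔd] and [ranaʒɔdi]: an analysis with underlying /d/ and a rule producing [z] before the 1SG.POSS suffix would wrongly predict alternation here too.
So /z/ is underlying, and a rule of word-final hardening — voiced fricatives become stops word-finally — gives [d].
Hence 'leaf' is /lamɔŋiz/ underlyingly.

/lamɔŋiz/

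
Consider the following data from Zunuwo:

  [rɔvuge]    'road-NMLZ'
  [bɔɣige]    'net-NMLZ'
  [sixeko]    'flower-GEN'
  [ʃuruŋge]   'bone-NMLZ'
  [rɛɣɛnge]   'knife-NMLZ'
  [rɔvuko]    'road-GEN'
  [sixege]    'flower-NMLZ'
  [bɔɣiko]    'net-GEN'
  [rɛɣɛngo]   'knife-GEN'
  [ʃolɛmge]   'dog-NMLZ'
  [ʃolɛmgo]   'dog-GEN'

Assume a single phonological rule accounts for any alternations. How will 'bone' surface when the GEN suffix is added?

[ʃuruŋgo]

The GEN suffix surfaces as [-go] and [-ko], depending on the final segment of the stem.
The NMLZ suffix, which begins with [g], is invariant after every stem; so [g] is not altered by any rule here.
The GEN suffix is therefore /-ko/ underlyingly, with post-nasal voicing: voiceless stops become voiced after a nasal.
After 'bone', which ends in a nasal, the suffix surfaces as [-go], giving [ʃuruŋgo].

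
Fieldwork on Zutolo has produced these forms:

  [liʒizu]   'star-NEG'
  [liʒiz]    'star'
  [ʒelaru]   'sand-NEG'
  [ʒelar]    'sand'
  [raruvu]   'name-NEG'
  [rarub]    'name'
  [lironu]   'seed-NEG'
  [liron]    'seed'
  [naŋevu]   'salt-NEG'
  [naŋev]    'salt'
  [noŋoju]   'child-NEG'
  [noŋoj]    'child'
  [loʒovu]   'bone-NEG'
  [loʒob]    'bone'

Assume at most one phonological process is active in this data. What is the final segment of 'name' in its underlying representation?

/b/

The stem for 'name' ends in [v] in [raruvu] but [b] in [rarub].
But 'salt' keeps [v] in both environments ([naŋevu], [naŋev]), so there is no rule changing /v/ to [b] in isolation.
The underlying segment must be /b/; voiced stops become fricatives between vowels, yielding [v] there.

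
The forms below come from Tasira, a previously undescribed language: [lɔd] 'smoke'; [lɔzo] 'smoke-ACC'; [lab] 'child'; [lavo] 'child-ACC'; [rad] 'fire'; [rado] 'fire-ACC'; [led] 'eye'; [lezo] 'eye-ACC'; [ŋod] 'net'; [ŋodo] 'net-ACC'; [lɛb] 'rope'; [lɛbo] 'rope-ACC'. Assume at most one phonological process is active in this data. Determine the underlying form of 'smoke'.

'smoke' shows [d] ~ [z] at the end of the stem ([lɔd] vs [lɔzo]).
But 'fire' keeps [d] in both environments ([rad], [rado]), so there is no rule changing /d/ to [z] before the ACC suffix.
So /z/ is underlying, and a rule of word-final hardening — voiced fricatives become stops word-finally — gives [d].

/lɔz/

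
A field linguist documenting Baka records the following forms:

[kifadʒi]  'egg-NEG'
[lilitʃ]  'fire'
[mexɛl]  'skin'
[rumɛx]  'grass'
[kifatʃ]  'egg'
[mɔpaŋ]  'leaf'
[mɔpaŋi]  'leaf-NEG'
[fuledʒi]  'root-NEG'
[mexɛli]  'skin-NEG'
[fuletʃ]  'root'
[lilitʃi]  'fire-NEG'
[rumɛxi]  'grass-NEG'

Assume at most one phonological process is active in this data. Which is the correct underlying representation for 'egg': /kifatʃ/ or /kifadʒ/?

/kifadʒ/

'egg' shows [tʃ] ~ [dʒ] at the end of the stem ([kifatʃ] vs [kifadʒi]).
The stem 'fire' ([lilitʃ], [lilitʃi]) shows [tʃ] unchanged in both environments, so [tʃ] cannot be basic with [dʒ] derived before the NEG suffix.
Therefore /dʒ/ is basic and [tʃ] is derived by word-final obstruent devoicing (voiced obstruents become voiceless word-finally).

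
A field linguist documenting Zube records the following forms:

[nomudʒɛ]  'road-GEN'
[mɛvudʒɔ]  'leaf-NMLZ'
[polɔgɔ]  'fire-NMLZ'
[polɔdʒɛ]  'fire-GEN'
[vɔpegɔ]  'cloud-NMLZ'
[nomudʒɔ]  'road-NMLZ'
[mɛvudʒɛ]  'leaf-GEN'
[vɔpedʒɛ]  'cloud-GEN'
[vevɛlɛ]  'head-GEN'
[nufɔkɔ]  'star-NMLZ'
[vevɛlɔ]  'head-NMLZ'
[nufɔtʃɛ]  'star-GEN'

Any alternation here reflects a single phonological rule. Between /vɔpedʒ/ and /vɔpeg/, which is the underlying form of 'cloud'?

/vɔpeg/

In [vɔpegɔ] and [vɔpedʒɛ] the final segment of 'cloud' alternates: [g] ~ [dʒ].
If /dʒ/ were underlying and a rule turned it into [g] before the NMLZ suffix, 'leaf' would also alternate; but it has [dʒ] in both [mɛvudʒɔ] and [mɛvudʒɛ].
The alternation reflects palatalization before a front vowel: /k/ and /g/ become palato-alveolar [tʃ] and [dʒ] before a front vowel. /g/ is underlying.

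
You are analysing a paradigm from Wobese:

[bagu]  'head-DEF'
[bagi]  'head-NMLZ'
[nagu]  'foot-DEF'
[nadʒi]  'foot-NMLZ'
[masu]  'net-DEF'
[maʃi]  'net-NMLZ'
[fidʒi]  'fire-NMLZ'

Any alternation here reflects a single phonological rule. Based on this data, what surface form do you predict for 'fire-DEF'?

The root 'foot' surfaces as [nagu] and [nadʒi], with a stem-final [g] ~ [dʒ] alternation.
If /g/ were underlying and a rule turned it into [dʒ] before the NMLZ suffix, 'head' would also alternate; but it has [g] in both [bagu] and [bagi].
The underlying segment must be /dʒ/; palato-alveolar /dʒ/ and /ʃ/ become [g] and [s] when no front vowel follows, yielding [g] there.
The one attested form of 'fire', [fidʒi], shows underlying /fidʒ/. Applying the same rule when no front vowel follows gives [figu].

[figu]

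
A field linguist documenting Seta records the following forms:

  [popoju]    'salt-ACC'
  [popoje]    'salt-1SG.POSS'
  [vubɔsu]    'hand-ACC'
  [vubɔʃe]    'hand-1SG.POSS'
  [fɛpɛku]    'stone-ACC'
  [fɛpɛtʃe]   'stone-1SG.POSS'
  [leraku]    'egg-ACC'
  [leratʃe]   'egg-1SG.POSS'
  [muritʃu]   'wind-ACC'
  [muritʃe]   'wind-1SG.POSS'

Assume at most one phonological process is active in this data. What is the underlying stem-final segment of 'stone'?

'stone' shows [k] ~ [tʃ] at the end of the stem ([fɛpɛku] vs [fɛpɛtʃe]).
Compare 'wind', with invariant [tʃ] in [muritʃu] and [muritʃe]: an analysis with underlying /tʃ/ and a rule producing [k] before the ACC suffix would wrongly predict alternation here too.
Therefore /k/ is basic and [tʃ] is derived by palatalization before a front vowel (/k/ and /s/ become palato-alveolar [tʃ] and [ʃ] before a front vowel).

/k/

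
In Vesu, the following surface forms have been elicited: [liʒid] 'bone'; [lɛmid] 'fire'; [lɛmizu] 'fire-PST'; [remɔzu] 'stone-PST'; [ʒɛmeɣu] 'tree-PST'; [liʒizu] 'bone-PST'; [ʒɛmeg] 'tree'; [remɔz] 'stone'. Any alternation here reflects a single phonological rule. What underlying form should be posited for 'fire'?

/lɛmid/

The stem for 'fire' ends in [z] in [lɛmizu] but [d] in [lɛmid].
The stem 'stone' ([remɔzu], [remɔz]) shows [z] unchanged in both environments, so [z] cannot be basic with [d] derived in isolation.
So /d/ is underlying, and a rule of intervocalic spirantization — voiced stops become fricatives between vowels — gives [z].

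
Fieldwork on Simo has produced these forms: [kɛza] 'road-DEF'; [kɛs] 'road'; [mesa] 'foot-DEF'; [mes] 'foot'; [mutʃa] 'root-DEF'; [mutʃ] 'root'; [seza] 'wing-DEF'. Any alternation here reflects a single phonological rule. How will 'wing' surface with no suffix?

The root 'road' surfaces as [kɛza] and [kɛs], with a stem-final [z] ~ [s] alternation.
If /s/ were underlying and a rule turned it into [z] before the DEF suffix, 'foot' would also alternate; but it has [s] in both [mesa] and [mes].
Therefore /z/ is basic and [s] is derived by word-final obstruent devoicing (voiced obstruents become voiceless word-finally).
The one attested form of 'wing', [seza], shows underlying /sez/. Applying the same rule word-finally gives [ses].

[ses]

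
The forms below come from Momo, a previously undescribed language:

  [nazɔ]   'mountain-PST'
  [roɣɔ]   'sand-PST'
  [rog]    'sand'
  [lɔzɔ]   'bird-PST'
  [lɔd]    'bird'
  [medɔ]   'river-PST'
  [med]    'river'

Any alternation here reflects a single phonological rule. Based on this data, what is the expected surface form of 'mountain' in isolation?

In [lɔzɔ] and [lɔd] the final segment of 'bird' alternates: [z] ~ [d].
If /d/ were underlying and a rule turned it into [z] before the PST suffix, 'river' would also alternate; but it has [d] in both [medɔ] and [med].
Therefore /z/ is basic and [d] is derived by word-final hardening (voiced fricatives become stops word-finally).
The one attested form of 'mountain', [nazɔ], shows underlying /naz/. Applying the same rule word-finally gives [nad].

[nad]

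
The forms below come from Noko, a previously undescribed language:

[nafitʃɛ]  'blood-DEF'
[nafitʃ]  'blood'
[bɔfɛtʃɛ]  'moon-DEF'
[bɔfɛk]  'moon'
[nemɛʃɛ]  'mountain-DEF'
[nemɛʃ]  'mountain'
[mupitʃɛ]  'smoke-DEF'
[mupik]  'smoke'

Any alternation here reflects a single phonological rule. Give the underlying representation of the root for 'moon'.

'moon' shows [tʃ] ~ [k] at the end of the stem ([bɔfɛtʃɛ] vs [bɔfɛk]).
Compare 'blood', with invariant [tʃ] in [nafitʃɛ] and [nafitʃ]: an analysis with underlying /tʃ/ and a rule producing [k] in isolation would wrongly predict alternation here too.
The alternation reflects palatalization before a front vowel: /k/ becomes palato-alveolar [tʃ] before a front vowel. /k/ is underlying.

/bɔfɛk/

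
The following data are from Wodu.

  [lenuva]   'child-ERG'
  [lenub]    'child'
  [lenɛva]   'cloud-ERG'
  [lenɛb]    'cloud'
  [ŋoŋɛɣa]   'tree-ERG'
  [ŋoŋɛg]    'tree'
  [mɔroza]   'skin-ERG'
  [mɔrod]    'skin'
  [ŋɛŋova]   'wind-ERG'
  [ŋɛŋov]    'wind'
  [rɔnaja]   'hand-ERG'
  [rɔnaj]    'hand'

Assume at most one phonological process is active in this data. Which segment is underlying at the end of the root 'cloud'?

/b/

In [lenɛva] and [lenɛb] the final segment of 'cloud' alternates: [v] ~ [b].
But 'wind' keeps [v] in both environments ([ŋɛŋova], [ŋɛŋov]), so there is no rule changing /v/ to [b] in isolation.
Therefore /b/ is basic and [v] is derived by intervocalic spirantization (voiced stops become fricatives between vowels).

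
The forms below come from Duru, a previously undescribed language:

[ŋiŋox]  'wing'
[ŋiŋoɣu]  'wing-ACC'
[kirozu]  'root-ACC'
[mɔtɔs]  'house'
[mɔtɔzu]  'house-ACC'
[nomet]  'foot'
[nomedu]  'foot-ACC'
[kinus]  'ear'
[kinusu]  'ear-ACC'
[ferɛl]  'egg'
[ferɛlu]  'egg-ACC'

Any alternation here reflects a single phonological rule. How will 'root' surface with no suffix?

[kiros]

In [mɔtɔs] and [mɔtɔzu] the final segment of 'house' alternates: [s] ~ [z].
If /s/ were underlying and a rule turned it into [z] before the ACC suffix, 'ear' would also alternate; but it has [s] in both [kinus] and [kinusu].
The alternation reflects word-final obstruent devoicing: voiced obstruents become voiceless word-finally. /z/ is underlying.
The one attested form of 'root', [kirozu], shows underlying /kiroz/. Applying the same rule word-finally gives [kiros].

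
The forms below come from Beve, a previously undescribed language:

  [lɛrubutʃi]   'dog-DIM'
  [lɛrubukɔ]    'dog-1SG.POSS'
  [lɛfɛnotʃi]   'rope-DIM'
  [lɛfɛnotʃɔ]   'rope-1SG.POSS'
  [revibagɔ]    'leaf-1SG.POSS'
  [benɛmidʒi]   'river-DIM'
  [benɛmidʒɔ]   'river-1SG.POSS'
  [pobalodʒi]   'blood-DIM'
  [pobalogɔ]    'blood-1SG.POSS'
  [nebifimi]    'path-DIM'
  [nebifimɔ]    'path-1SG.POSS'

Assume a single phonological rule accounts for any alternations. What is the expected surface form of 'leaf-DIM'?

[revibadʒi]

The stem for 'blood' ends in [dʒ] in [pobalodʒi] but [g] in [pobalogɔ].
Compare 'river', with invariant [dʒ] in [benɛmidʒi] and [benɛmidʒɔ]: an analysis with underlying /dʒ/ and a rule producing [g] before the 1SG.POSS suffix would wrongly predict alternation here too.
The alternation reflects palatalization before a front vowel: /k/ and /g/ become palato-alveolar [tʃ] and [dʒ] before a front vowel. /g/ is underlying.
The one attested form of 'leaf', [revibagɔ], shows underlying /revibag/. Applying the same rule before a front vowel gives [revibadʒi].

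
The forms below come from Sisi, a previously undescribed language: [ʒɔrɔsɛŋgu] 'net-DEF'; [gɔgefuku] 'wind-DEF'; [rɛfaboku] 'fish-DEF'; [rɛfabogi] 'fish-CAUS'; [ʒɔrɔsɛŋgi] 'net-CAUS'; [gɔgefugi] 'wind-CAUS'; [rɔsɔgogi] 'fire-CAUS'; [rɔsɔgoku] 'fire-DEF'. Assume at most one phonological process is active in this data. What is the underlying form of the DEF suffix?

/-ku/

The DEF morpheme has two allomorphs, [-gu] and [-ku].
By contrast the CAUS suffix keeps its initial [g] throughout — that segment must be underlying.
So the underlying form is /-ku/, and voiceless stops become voiced after a nasal.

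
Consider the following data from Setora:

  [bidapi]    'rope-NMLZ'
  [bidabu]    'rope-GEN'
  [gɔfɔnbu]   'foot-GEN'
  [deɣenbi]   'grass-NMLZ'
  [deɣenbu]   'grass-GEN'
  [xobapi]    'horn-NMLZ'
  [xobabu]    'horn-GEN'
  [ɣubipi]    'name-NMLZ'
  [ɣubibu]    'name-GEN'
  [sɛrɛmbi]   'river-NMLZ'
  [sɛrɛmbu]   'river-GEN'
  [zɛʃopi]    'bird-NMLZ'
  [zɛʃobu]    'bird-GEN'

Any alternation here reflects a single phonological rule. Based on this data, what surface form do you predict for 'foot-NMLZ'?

The NMLZ suffix surfaces as [-bi] and [-pi], depending on the final segment of the stem.
By contrast the GEN suffix keeps its initial [b] throughout — that segment must be underlying.
The NMLZ suffix is therefore /-pi/ underlyingly, with post-nasal voicing: voiceless stops become voiced after a nasal.
After 'foot', which ends in a nasal, the suffix surfaces as [-bi], giving [gɔfɔnbi].

[gɔfɔnbi]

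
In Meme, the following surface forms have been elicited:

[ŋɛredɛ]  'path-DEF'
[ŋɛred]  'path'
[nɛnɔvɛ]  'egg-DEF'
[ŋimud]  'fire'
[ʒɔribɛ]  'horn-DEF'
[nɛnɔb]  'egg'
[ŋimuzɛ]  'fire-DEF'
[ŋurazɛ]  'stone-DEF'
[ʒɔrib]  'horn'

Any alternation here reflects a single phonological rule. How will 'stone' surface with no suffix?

In [ŋimuzɛ] and [ŋimud] the final segment of 'fire' alternates: [z] ~ [d].
The stem 'path' ([ŋɛredɛ], [ŋɛred]) shows [d] unchanged in both environments, so [d] cannot be basic with [z] derived before the DEF suffix.
So /z/ is underlying, and a rule of word-final hardening — voiced fricatives become stops word-finally — gives [d].
From [ŋurazɛ] the stem 'stone' is /ŋuraz/; word-finally this yields [ŋurad].

[ŋurad]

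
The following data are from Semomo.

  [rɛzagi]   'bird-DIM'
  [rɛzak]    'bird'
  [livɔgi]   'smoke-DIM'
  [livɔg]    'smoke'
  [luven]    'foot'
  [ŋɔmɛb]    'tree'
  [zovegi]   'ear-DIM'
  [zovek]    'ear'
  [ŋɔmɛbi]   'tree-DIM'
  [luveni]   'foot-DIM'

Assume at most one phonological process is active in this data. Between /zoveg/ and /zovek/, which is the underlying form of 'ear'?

In [zovek] and [zovegi] the final segment of 'ear' alternates: [k] ~ [g].
The stem 'smoke' ([livɔg], [livɔgi]) shows [g] unchanged in both environments, so [g] cannot be basic with [k] derived in isolation.
The alternation reflects intervocalic voicing: voiceless stops become voiced between vowels. /k/ is underlying.

/zovek/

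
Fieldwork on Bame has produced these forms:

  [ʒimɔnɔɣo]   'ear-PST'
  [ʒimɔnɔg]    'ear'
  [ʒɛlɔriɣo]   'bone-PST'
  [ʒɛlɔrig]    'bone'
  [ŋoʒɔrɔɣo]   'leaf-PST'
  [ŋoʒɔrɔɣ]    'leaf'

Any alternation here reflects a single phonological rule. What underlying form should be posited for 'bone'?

/ʒɛlɔrig/

'bone' shows [ɣ] ~ [g] at the end of the stem ([ʒɛlɔriɣo] vs [ʒɛlɔrig]).
Compare 'leaf', with invariant [ɣ] in [ŋoʒɔrɔɣo] and [ŋoʒɔrɔɣ]: an analysis with underlying /ɣ/ and a rule producing [g] in isolation would wrongly predict alternation here too.
Therefore /g/ is basic and [ɣ] is derived by intervocalic spirantization (voiced stops become fricatives between vowels).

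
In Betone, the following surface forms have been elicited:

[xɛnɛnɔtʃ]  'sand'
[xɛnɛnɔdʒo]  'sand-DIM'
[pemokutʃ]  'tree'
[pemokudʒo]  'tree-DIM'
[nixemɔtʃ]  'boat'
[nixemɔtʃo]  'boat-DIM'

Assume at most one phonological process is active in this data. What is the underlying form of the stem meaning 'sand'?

The root 'sand' surfaces as [xɛnɛnɔtʃ] and [xɛnɛnɔdʒo], with a stem-final [tʃ] ~ [dʒ] alternation.
The stem 'boat' ([nixemɔtʃ], [nixemɔtʃo]) shows [tʃ] unchanged in both environments, so [tʃ] cannot be basic with [dʒ] derived before the DIM suffix.
The underlying segment must be /dʒ/; voiced obstruents become voiceless word-finally, yielding [tʃ] there.

/xɛnɛnɔdʒ/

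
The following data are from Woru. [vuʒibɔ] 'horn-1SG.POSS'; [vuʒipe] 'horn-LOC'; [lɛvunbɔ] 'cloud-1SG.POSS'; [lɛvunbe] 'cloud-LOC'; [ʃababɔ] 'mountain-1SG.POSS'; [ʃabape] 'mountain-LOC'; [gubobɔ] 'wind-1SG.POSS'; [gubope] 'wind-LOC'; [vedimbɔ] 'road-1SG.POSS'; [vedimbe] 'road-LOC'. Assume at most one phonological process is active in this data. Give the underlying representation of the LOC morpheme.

The LOC suffix surfaces as [-be] and [-pe], depending on the final segment of the stem.
The 1SG.POSS suffix, which begins with [b], is invariant after every stem; so [b] is not altered by any rule here.
The LOC suffix is therefore /-pe/ underlyingly, with post-nasal voicing: voiceless stops become voiced after a nasal.

/-pe/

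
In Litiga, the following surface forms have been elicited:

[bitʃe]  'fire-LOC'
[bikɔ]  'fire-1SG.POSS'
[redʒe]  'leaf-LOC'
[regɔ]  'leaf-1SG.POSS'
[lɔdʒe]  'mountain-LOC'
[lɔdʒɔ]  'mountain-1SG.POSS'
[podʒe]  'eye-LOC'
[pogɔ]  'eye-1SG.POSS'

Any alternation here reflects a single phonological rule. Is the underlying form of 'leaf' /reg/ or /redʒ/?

/reg/

The stem for 'leaf' ends in [dʒ] in [redʒe] but [g] in [regɔ].
If /dʒ/ were underlying and a rule turned it into [g] before the 1SG.POSS suffix, 'mountain' would also alternate; but it has [dʒ] in both [lɔdʒe] and [lɔdʒɔ].
So /g/ is underlying, and a rule of palatalization before a front vowel — /k/ and /g/ become palato-alveolar [tʃ] and [dʒ] before a front vowel — gives [dʒ].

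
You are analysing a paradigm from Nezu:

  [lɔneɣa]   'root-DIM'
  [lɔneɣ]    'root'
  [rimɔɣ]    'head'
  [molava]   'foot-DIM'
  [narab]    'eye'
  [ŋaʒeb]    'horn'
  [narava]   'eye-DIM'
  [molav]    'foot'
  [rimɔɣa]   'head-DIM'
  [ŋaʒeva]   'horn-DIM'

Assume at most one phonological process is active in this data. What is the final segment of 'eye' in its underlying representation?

/b/

The stem for 'eye' ends in [v] in [narava] but [b] in [narab].
But 'foot' keeps [v] in both environments ([molava], [molav]), so there is no rule changing /v/ to [b] in isolation.
Therefore /b/ is basic and [v] is derived by intervocalic spirantization (voiced stops become fricatives between vowels).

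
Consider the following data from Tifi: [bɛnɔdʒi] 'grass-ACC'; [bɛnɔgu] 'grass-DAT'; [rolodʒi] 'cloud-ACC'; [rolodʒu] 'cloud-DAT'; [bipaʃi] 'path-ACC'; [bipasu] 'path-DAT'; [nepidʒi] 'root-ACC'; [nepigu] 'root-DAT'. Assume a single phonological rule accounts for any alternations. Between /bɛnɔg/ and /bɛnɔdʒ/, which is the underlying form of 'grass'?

/bɛnɔg/

'grass' shows [dʒ] ~ [g] at the end of the stem ([bɛnɔdʒi] vs [bɛnɔgu]).
Compare 'cloud', with invariant [dʒ] in [rolodʒi] and [rolodʒu]: an analysis with underlying /dʒ/ and a rule producing [g] before the DAT suffix would wrongly predict alternation here too.
Therefore /g/ is basic and [dʒ] is derived by palatalization before a front vowel (/g/ and /s/ become palato-alveolar [dʒ] and [ʃ] before a front vowel).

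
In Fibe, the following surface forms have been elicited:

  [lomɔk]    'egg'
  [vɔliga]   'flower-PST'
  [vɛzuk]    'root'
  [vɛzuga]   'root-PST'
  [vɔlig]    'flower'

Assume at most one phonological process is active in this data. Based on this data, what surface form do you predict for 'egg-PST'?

'root' shows [k] ~ [g] at the end of the stem ([vɛzuk] vs [vɛzuga]).
If /g/ were underlying and a rule turned it into [k] in isolation, 'flower' would also alternate; but it has [g] in both [vɔlig] and [vɔliga].
Therefore /k/ is basic and [g] is derived by intervocalic voicing (voiceless stops become voiced between vowels).
The one attested form of 'egg', [lomɔk], shows underlying /lomɔk/. Applying the same rule between vowels gives [lomɔga].

[lomɔga]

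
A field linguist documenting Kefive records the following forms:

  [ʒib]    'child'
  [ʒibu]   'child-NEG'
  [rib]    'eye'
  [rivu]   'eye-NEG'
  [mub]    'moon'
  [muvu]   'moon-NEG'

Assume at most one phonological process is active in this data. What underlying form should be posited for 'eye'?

In [rib] and [rivu] the final segment of 'eye' alternates: [b] ~ [v].
The stem 'child' ([ʒib], [ʒibu]) shows [b] unchanged in both environments, so [b] cannot be basic with [v] derived before the NEG suffix.
The alternation reflects word-final hardening: voiced fricatives become stops word-finally. /v/ is underlying.

/riv/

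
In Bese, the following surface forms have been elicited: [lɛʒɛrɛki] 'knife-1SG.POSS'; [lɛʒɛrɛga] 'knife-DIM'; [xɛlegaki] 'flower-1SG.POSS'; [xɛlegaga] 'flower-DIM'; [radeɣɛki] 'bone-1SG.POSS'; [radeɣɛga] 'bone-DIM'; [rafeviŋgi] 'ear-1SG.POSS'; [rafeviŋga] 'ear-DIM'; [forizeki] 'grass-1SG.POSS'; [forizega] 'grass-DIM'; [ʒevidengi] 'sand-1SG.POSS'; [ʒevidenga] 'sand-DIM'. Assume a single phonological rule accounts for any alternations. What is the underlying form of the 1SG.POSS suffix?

The 1SG.POSS morpheme has two allomorphs, [-gi] and [-ki].
By contrast the DIM suffix keeps its initial [g] throughout — that segment must be underlying.
So the underlying form is /-ki/, and voiceless stops become voiced after a nasal.

/-ki/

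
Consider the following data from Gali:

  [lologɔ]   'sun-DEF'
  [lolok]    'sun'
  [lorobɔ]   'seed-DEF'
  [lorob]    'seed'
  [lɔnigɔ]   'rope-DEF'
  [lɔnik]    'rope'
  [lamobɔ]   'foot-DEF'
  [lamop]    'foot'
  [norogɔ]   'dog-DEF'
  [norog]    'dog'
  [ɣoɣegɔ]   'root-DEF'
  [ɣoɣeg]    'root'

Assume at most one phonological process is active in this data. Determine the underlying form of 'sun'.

In [lologɔ] and [lolok] the final segment of 'sun' alternates: [g] ~ [k].
If /g/ were underlying and a rule turned it into [k] in isolation, 'dog' would also alternate; but it has [g] in both [norogɔ] and [norog].
Therefore /k/ is basic and [g] is derived by intervocalic voicing (voiceless stops become voiced between vowels).
Hence 'sun' is /lolok/ underlyingly.

/lolok/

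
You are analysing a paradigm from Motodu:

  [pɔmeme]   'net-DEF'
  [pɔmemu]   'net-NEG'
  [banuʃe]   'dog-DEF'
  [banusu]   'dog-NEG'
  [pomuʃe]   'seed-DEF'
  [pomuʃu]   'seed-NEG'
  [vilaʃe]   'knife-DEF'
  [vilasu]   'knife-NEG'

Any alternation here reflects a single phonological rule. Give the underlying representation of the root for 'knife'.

The stem for 'knife' ends in [ʃ] in [vilaʃe] but [s] in [vilasu].
If /ʃ/ were underlying and a rule turned it into [s] before the NEG suffix, 'seed' would also alternate; but it has [ʃ] in both [pomuʃe] and [pomuʃu].
The alternation reflects palatalization before a front vowel: /s/ becomes palato-alveolar [ʃ] before a front vowel. /s/ is underlying.

/vilas/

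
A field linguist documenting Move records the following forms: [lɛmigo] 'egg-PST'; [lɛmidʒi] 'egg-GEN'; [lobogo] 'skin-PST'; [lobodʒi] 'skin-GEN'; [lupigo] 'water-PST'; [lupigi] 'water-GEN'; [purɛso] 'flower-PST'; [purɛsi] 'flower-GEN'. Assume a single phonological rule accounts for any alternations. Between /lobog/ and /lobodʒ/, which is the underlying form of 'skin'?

The root 'skin' surfaces as [lobogo] and [lobodʒi], with a stem-final [g] ~ [dʒ] alternation.
Compare 'water', with invariant [g] in [lupigo] and [lupigi]: an analysis with underlying /g/ and a rule producing [dʒ] before the GEN suffix would wrongly predict alternation here too.
The underlying segment must be /dʒ/; palato-alveolar /dʒ/ becomes [g] when no front vowel follows, yielding [g] there.

/lobodʒ/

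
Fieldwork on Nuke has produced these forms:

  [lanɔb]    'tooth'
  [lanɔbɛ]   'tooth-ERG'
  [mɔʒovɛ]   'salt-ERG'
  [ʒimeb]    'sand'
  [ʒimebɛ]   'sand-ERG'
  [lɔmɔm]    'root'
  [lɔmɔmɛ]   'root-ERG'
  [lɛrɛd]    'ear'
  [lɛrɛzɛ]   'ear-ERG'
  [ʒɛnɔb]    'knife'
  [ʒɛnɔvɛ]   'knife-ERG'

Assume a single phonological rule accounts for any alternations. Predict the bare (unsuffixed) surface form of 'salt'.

[mɔʒob]

The root 'knife' surfaces as [ʒɛnɔb] and [ʒɛnɔvɛ], with a stem-final [b] ~ [v] alternation.
If /b/ were underlying and a rule turned it into [v] before the ERG suffix, 'tooth' would also alternate; but it has [b] in both [lanɔb] and [lanɔbɛ].
The alternation reflects word-final hardening: voiced fricatives become stops word-finally. /v/ is underlying.
The one attested form of 'salt', [mɔʒovɛ], shows underlying /mɔʒov/. Applying the same rule word-finally gives [mɔʒob].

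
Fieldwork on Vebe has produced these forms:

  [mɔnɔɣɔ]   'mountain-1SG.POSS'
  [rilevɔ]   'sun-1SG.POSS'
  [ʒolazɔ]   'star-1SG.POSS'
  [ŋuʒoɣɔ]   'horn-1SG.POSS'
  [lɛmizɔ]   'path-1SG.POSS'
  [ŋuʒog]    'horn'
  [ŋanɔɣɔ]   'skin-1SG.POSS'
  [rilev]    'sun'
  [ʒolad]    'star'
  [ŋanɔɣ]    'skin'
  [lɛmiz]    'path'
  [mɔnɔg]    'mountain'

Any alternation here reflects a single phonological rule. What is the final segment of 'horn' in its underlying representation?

The stem for 'horn' ends in [ɣ] in [ŋuʒoɣɔ] but [g] in [ŋuʒog].
Compare 'skin', with invariant [ɣ] in [ŋanɔɣɔ] and [ŋanɔɣ]: an analysis with underlying /ɣ/ and a rule producing [g] in isolation would wrongly predict alternation here too.
Therefore /g/ is basic and [ɣ] is derived by intervocalic spirantization (voiced stops become fricatives between vowels).

/g/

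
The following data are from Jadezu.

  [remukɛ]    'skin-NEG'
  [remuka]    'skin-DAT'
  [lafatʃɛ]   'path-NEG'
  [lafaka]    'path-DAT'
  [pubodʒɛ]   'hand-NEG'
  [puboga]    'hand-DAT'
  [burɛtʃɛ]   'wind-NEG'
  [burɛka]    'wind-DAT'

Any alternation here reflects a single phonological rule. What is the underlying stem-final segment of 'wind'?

/tʃ/

In [burɛtʃɛ] and [burɛka] the final segment of 'wind' alternates: [tʃ] ~ [k].
The stem 'skin' ([remukɛ], [remuka]) shows [k] unchanged in both environments, so [k] cannot be basic with [tʃ] derived before the NEG suffix.
The underlying segment must be /tʃ/; palato-alveolar /tʃ/ and /dʒ/ become [k] and [g] when no front vowel follows, yielding [k] there.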